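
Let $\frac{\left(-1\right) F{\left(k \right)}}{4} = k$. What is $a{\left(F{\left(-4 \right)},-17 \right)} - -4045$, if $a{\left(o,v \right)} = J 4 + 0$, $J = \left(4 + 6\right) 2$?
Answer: $4125$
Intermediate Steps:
$F{\left(k \right)} = - 4 k$
$J = 20$ ($J = 10 \cdot 2 = 20$)
$a{\left(o,v \right)} = 80$ ($a{\left(o,v \right)} = 20 \cdot 4 + 0 = 80 + 0 = 80$)
$a{\left(F{\left(-4 \right)},-17 \right)} - -4045 = 80 - -4045 = 80 + 4045 = 4125$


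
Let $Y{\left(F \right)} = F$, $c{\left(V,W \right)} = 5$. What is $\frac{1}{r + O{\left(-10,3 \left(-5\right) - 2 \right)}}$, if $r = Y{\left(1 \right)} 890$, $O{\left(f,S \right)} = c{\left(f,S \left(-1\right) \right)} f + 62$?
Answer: $\frac{1}{902} \approx 0.0011086$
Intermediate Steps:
$O{\left(f,S \right)} = 62 + 5 f$ ($O{\left(f,S \right)} = 5 f + 62 = 62 + 5 f$)
$r = 890$ ($r = 1 \cdot 890 = 890$)
$\frac{1}{r + O{\left(-10,3 \left(-5\right) - 2 \right)}} = \frac{1}{890 + \left(62 + 5 \left(-10\right)\right)} = \frac{1}{890 + \left(62 - 50\right)} = \frac{1}{890 + 12} = \frac{1}{902}$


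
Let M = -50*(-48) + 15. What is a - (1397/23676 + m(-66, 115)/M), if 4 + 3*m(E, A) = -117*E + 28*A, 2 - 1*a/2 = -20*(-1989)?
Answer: -1516302022897/19059180 ≈ -79558.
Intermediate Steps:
M = 2415 (M = 2400 + 15 = 2415)
a = -79556 (a = 4 - (-40)*(-1989) = 4 - 2*39780 = 4 - 79560 = -79556)
m(E, A) = -4/3 - 39*E + 28*A/3 (m(E, A) = -4/3 + (-117*E + 28*A)/3 = -4/3 + (-39*E + 28*A/3) = -4/3 - 39*E + 28*A/3)
a - (1397/23676 + m(-66, 115)/M) = -79556 - (1397/23676 + (-4/3 - 39*(-66) + (28/3)*115)/2415) = -79556 - (1397*(1/23676) + (-4/3 + 2574 + 3220/3)*(1/2415)) = -79556 - (1397/23676 + 3646*(1/2415)) = -79556 - (1397/23676 + 3646/2415) = -79556 - 1*29898817/19059180 = -79556 - 29898817/19059180 = -1516302022897/19059180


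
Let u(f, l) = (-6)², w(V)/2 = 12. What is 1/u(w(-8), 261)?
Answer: 1/36 ≈ 0.027778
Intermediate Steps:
w(V) = 24 (w(V) = 2*12 = 24)
u(f, l) = 36
1/u(w(-8), 261) = 1/36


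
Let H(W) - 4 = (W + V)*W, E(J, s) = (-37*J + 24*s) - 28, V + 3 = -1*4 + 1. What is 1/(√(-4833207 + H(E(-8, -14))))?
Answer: -I*√4828171/4828171 ≈ -0.0004551*I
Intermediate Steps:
V = -6 (V = -3 + (-1*4 + 1) = -3 + (-4 + 1) = -3 - 3 = -6)
E(J, s) = -28 - 37*J + 24*s
H(W) = 4 + W*(-6 + W) (H(W) = 4 + (W - 6)*W = 4 + (-6 + W)*W = 4 + W*(-6 + W))
1/(√(-4833207 + H(E(-8, -14)))) = 1/(√(-4833207 + (4 + (-28 - 37*(-8) + 24*(-14))² - 6*(-28 - 37*(-8) + 24*(-14))))) = 1/(√(-4833207 + (4 + (-28 + 296 - 336)² - 6*(-28 + 296 - 336)))) = 1/(√(-4833207 + (4 + (-68)² - 6*(-68)))) = 1/(√(-4833207 + (4 + 4624 + 408))) = 1/(√(-4833207 + 5036)) = 1/(√(-4828171)) = 1/(I*√4828171) = -I*√4828171/4828171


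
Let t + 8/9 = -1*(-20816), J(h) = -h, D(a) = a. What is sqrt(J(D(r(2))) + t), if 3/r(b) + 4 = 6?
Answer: sqrt(749290)/6 ≈ 144.27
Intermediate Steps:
r(b) = 3/2 (r(b) = 3/(-4 + 6) = 3/2)
t = 187336/9 (t = -8/9 - 1*(-20816) = -8/9 + 20816 = 187336/9 ≈ 20815.)
sqrt(J(D(r(2))) + t) = sqrt(-1*3/2 + 187336/9) = sqrt(-3/2 + 187336/9) = sqrt(374645/18) = sqrt(749290)/6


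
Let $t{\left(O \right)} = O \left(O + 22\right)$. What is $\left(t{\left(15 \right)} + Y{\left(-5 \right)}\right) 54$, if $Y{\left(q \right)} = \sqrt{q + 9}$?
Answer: $30078$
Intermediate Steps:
$Y{\left(q \right)} = \sqrt{9 + q}$
$t{\left(O \right)} = O \left(22 + O\right)$
$\left(t{\left(15 \right)} + Y{\left(-5 \right)}\right) 54 = \left(15 \left(22 + 15\right) + \sqrt{9 - 5}\right) 54 = \left(15 \cdot 37 + \sqrt{4}\right) 54 = \left(555 + 2\right) 54 = 557 \cdot 54 = 30078$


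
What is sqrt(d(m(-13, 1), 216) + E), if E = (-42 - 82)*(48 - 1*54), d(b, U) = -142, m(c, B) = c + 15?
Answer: sqrt(602) ≈ 24.536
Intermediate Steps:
m(c, B) = 15 + c
E = 744 (E = -124*(48 - 54) = -124*(-6) = 744)
sqrt(d(m(-13, 1), 216) + E) = sqrt(-142 + 744) = sqrt(602)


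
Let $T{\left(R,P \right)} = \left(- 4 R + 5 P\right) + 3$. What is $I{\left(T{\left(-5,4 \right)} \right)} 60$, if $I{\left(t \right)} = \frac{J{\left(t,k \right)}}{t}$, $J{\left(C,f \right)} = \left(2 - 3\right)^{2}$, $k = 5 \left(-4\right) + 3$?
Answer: $\frac{60}{43} \approx 1.3953$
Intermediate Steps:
$k = -17$ ($k = -20 + 3 = -17$)
$T{\left(R,P \right)} = 3 - 4 R + 5 P$
$J{\left(C,f \right)} = 1$ ($J{\left(C,f \right)} = \left(-1\right)^{2} = 1$)
$I{\left(t \right)} = \frac{1}{t}$ ($I{\left(t \right)} = 1 \frac{1}{t} = \frac{1}{t}$)
$I{\left(T{\left(-5,4 \right)} \right)} 60 = \frac{1}{3 - -20 + 5 \cdot 4} \cdot 60 = \frac{1}{3 + 20 + 20} \cdot 60 = \frac{1}{43} \cdot 60 = \frac{60}{43}$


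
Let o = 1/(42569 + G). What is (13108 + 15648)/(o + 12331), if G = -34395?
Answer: 33578792/14399085 ≈ 2.3320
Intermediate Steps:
o = 1/8174 (o = 1/(42569 - 34395) = 1/8174 ≈ 0.00012234)
(13108 + 15648)/(o + 12331) = (13108 + 15648)/(1/8174 + 12331) = 28756/(100793595/8174) = 28756*(8174/100793595) = 33578792/14399085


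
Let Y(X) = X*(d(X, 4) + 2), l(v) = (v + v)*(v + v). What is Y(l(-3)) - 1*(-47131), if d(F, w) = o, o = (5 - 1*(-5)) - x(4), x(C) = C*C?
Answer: 46987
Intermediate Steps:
x(C) = C²
o = -6 (o = (5 - 1*(-5)) - 1*4² = (5 + 5) - 1*16 = 10 - 16 = -6)
l(v) = 4*v² (l(v) = (2*v)*(2*v) = 4*v²)
d(F, w) = -6
Y(X) = -4*X (Y(X) = X*(-6 + 2) = X*(-4) = -4*X)
Y(l(-3)) - 1*(-47131) = -16*(-3)² - 1*(-47131) = -16*9 + 47131 = -4*36 + 47131 = -144 + 47131 = 46987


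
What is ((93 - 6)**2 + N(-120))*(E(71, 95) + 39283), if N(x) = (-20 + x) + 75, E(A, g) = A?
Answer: 295312416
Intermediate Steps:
N(x) = 55 + x
((93 - 6)**2 + N(-120))*(E(71, 95) + 39283) = ((93 - 6)**2 + (55 - 120))*(71 + 39283) = (87**2 - 65)*39354 = (7569 - 65)*39354 = 7504*39354 = 295312416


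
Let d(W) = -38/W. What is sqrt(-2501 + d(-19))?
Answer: 7*I*sqrt(51) ≈ 49.99*I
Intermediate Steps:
sqrt(-2501 + d(-19)) = sqrt(-2501 - 38/(-19)) = sqrt(-2501 - 38*(-1/19)) = sqrt(-2501 + 2) = sqrt(-2499) = 7*I*sqrt(51)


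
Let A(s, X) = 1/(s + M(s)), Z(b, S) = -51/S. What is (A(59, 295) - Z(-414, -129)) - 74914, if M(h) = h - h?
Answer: -190057778/2537 ≈ -74914.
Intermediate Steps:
M(h) = 0
A(s, X) = 1/s (A(s, X) = 1/(s + 0) = 1/s)
(A(59, 295) - Z(-414, -129)) - 74914 = (1/59 - (-51)/(-129)) - 74914 = (1/59 - (-51)*(-1)/129) - 74914 = (1/59 - 1*17/43) - 74914 = (1/59 - 17/43) - 74914 = -960/2537 - 74914 = -190057778/2537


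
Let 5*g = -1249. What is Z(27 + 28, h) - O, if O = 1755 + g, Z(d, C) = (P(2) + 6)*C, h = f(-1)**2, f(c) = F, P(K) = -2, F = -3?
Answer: -7346/5 ≈ -1469.2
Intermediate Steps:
g = -1249/5 (g = (1/5)*(-1249) = -1249/5 ≈ -249.80)
f(c) = -3
h = 9 (h = (-3)**2 = 9)
Z(d, C) = 4*C (Z(d, C) = (-2 + 6)*C = 4*C)
O = 7526/5 (O = 1755 - 1249/5 = 7526/5 ≈ 1505.2)
Z(27 + 28, h) - O = 4*9 - 1*7526/5 = 36 - 7526/5 = -7346/5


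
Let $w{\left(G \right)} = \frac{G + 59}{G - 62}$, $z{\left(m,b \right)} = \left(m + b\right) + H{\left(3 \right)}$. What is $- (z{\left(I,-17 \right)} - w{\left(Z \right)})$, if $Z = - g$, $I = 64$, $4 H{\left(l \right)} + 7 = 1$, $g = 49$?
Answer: $- \frac{10121}{222} \approx -45.59$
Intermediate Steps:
$H{\left(l \right)} = - \frac{3}{2}$ ($H{\left(l \right)} = - \frac{7}{4} + \frac{1}{4} \cdot 1 = - \frac{7}{4} + \frac{1}{4} = - \frac{3}{2}$)
$z{\left(m,b \right)} = - \frac{3}{2} + b + m$ ($z{\left(m,b \right)} = \left(m + b\right) - \frac{3}{2} = \left(b + m\right) - \frac{3}{2} = - \frac{3}{2} + b + m$)
$Z = -49$ ($Z = \left(-1\right) 49 = -49$)
$w{\left(G \right)} = \frac{59 + G}{-62 + G}$
$- (z{\left(I,-17 \right)} - w{\left(Z \right)}) = - (\left(- \frac{3}{2} - 17 + 64\right) - \frac{59 - 49}{-62 - 49}) = - (\frac{91}{2} - \frac{1}{-111} \cdot 10) = - (\frac{91}{2} - \left(- \frac{1}{111}\right) 10) = - (\frac{91}{2} - - \frac{10}{111}) = - (\frac{91}{2} + \frac{10}{111}) = \left(-1\right) \frac{10121}{222} = - \frac{10121}{222}$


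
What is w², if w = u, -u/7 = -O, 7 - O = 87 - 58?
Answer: 23716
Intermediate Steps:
O = -22 (O = 7 - (87 - 58) = 7 - 1*29 = 7 - 29 = -22)
u = -154 (u = -(-7)*(-22) = -7*22 = -154)
w = -154
w² = (-154)² = 23716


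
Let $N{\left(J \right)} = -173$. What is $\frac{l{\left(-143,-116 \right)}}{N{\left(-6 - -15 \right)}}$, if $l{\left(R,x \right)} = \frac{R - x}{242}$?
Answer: $\frac{27}{41866} \approx 0.00064491$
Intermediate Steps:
$l{\left(R,x \right)} = - \frac{x}{242} + \frac{R}{242}$ ($l{\left(R,x \right)} = \left(R - x\right) \frac{1}{242} = - \frac{x}{242} + \frac{R}{242}$)
$\frac{l{\left(-143,-116 \right)}}{N{\left(-6 - -15 \right)}} = \frac{\left(- \frac{1}{242}\right) \left(-116\right) + \frac{1}{242} \left(-143\right)}{-173} = \left(\frac{58}{121} - \frac{13}{22}\right) \left(- \frac{1}{173}\right) = \left(- \frac{27}{242}\right) \left(- \frac{1}{173}\right) = \frac{27}{41866}$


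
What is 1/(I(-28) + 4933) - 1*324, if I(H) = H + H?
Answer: -1580147/4877 ≈ -324.00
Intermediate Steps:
I(H) = 2*H
1/(I(-28) + 4933) - 1*324 = 1/(2*(-28) + 4933) - 1*324 = 1/(-56 + 4933) - 324 = 1/4877 - 324 = -1580147/4877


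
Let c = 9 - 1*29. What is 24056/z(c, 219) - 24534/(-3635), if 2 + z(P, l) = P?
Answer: -43451906/39985 ≈ -1086.7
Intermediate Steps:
c = -20 (c = 9 - 29 = -20)
z(P, l) = -2 + P
24056/z(c, 219) - 24534/(-3635) = 24056/(-2 - 20) - 24534/(-3635) = 24056/(-22) - 24534*(-1/3635) = 24056*(-1/22) + 24534/3635 = -12028/11 + 24534/3635 = -43451906/39985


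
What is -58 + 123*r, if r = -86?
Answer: -10636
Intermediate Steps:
-58 + 123*r = -58 + 123*(-86) = -58 - 10578 = -10636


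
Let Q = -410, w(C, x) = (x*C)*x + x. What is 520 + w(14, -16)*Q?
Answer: -1462360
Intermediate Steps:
w(C, x) = x + C*x² (w(C, x) = (C*x)*x + x = C*x² + x = x + C*x²)
520 + w(14, -16)*Q = 520 - 16*(1 + 14*(-16))*(-410) = 520 - 16*(1 - 224)*(-410) = 520 - 16*(-223)*(-410) = 520 + 3568*(-410) = 520 - 1462880 = -1462360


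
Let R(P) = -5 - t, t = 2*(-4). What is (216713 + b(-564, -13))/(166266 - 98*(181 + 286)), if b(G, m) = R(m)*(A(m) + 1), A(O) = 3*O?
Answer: 216599/120500 ≈ 1.7975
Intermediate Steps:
t = -8
R(P) = 3 (R(P) = -5 - 1*(-8) = -5 + 8 = 3)
b(G, m) = 3 + 9*m (b(G, m) = 3*(3*m + 1) = 3*(1 + 3*m) = 3 + 9*m)
(216713 + b(-564, -13))/(166266 - 98*(181 + 286)) = (216713 + (3 + 9*(-13)))/(166266 - 98*(181 + 286)) = (216713 + (3 - 117))/(166266 - 98*467) = (216713 - 114)/(166266 - 45766) = 216599/120500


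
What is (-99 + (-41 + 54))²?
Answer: 7396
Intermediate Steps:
(-99 + (-41 + 54))² = (-99 + 13)² = (-86)² = 7396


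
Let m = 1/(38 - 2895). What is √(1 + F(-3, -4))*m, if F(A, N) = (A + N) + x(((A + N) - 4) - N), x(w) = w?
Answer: -I*√13/2857 ≈ -0.001262*I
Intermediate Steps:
F(A, N) = -4 + N + 2*A (F(A, N) = (A + N) + (((A + N) - 4) - N) = (A + N) + ((-4 + A + N) - N) = (A + N) + (-4 + A) = -4 + N + 2*A)
m = -1/2857 (m = 1/(-2857) = -1/2857 ≈ -0.00035002)
√(1 + F(-3, -4))*m = √(1 + (-4 - 4 + 2*(-3)))*(-1/2857) = √(1 + (-4 - 4 - 6))*(-1/2857) = √(1 - 14)*(-1/2857) = √(-13)*(-1/2857) = (I*√13)*(-1/2857) = -I*√13/2857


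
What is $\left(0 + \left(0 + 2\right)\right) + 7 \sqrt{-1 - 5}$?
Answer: $2 + 7 i \sqrt{6} \approx 2.0 + 17.146 i$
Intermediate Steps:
$\left(0 + \left(0 + 2\right)\right) + 7 \sqrt{-1 - 5} = \left(0 + 2\right) + 7 \sqrt{-6} = 2 + 7 i \sqrt{6}$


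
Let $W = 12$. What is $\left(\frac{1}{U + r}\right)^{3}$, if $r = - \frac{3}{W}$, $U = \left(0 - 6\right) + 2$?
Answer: $- \frac{64}{4913} \approx -0.013027$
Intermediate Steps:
$U = -4$ ($U = -6 + 2 = -4$)
$r = - \frac{1}{4}$ ($r = - \frac{3}{12} = \left(-3\right) \frac{1}{12} = - \frac{1}{4} \approx -0.25$)
$\left(\frac{1}{U + r}\right)^{3} = \left(\frac{1}{-4 - \frac{1}{4}}\right)^{3} = \left(\frac{1}{- \frac{17}{4}}\right)^{3} = \left(- \frac{4}{17}\right)^{3} = - \frac{64}{4913}$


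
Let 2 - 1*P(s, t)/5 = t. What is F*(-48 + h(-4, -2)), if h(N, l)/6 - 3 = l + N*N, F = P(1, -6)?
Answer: 2160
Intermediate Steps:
P(s, t) = 10 - 5*t
F = 40 (F = 10 - 5*(-6) = 10 + 30 = 40)
h(N, l) = 18 + 6*l + 6*N² (h(N, l) = 18 + 6*(l + N*N) = 18 + 6*(l + N²) = 18 + (6*l + 6*N²) = 18 + 6*l + 6*N²)
F*(-48 + h(-4, -2)) = 40*(-48 + (18 + 6*(-2) + 6*(-4)²)) = 40*(-48 + (18 - 12 + 6*16)) = 40*(-48 + (18 - 12 + 96)) = 40*(-48 + 102) = 40*54 = 2160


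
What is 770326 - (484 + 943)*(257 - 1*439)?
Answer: 1030040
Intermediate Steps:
770326 - (484 + 943)*(257 - 1*439) = 770326 - 1427*(257 - 439) = 770326 - 1427*(-182) = 770326 - 1*(-259714) = 770326 + 259714 = 1030040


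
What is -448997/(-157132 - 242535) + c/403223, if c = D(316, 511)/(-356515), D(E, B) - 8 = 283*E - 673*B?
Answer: 64545686919323954/57454148707067615 ≈ 1.1234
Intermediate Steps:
D(E, B) = 8 - 673*B + 283*E (D(E, B) = 8 + (283*E - 673*B) = 8 + (-673*B + 283*E) = 8 - 673*B + 283*E)
c = 254467/356515 (c = (8 - 673*511 + 283*316)/(-356515) = (8 - 343903 + 89428)*(-1/356515) = -254467*(-1/356515) = 254467/356515 ≈ 0.71376)
-448997/(-157132 - 242535) + c/403223 = -448997/(-157132 - 242535) + (254467/356515)/403223 = -448997/(-399667) + (254467/356515)*(1/403223) = -448997*(-1/399667) + 254467/143755047845 = 448997/399667 + 254467/143755047845 = 64545686919323954/57454148707067615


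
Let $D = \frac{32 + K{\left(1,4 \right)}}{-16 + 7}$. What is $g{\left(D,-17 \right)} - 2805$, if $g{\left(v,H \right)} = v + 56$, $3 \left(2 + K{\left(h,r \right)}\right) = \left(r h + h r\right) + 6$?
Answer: $- \frac{74327}{27} \approx -2752.9$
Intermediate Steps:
$K{\left(h,r \right)} = \frac{2 h r}{3}$ ($K{\left(h,r \right)} = -2 + \frac{\left(r h + h r\right) + 6}{3} = -2 + \frac{\left(h r + h r\right) + 6}{3} = -2 + \frac{2 h r + 6}{3} = -2 + \frac{6 + 2 h r}{3} = -2 + \left(2 + \frac{2 h r}{3}\right) = \frac{2 h r}{3}$)
$D = - \frac{104}{27}$ ($D = \frac{32 + \frac{2}{3} \cdot 1 \cdot 4}{-16 + 7} = \frac{32 + \frac{8}{3}}{-9} = \frac{104}{3} \left(- \frac{1}{9}\right) = - \frac{104}{27} \approx -3.8519$)
$g{\left(v,H \right)} = 56 + v$
$g{\left(D,-17 \right)} - 2805 = \left(56 - \frac{104}{27}\right) - 2805 = \frac{1408}{27} - 2805 = - \frac{74327}{27}$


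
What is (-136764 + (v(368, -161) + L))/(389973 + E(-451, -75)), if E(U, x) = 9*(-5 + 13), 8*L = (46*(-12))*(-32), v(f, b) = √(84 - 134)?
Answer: -44852/130015 + I*√2/78009 ≈ -0.34498 + 1.8129e-5*I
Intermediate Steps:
v(f, b) = 5*I*√2 (v(f, b) = √(-50) = 5*I*√2)
L = 2208 (L = ((46*(-12))*(-32))/8 = (-552*(-32))/8 = (⅛)*17664 = 2208)
E(U, x) = 72 (E(U, x) = 9*8 = 72)
(-136764 + (v(368, -161) + L))/(389973 + E(-451, -75)) = (-136764 + (5*I*√2 + 2208))/(389973 + 72) = (-136764 + (2208 + 5*I*√2))/390045 = (-134556 + 5*I*√2)*(1/390045) = -44852/130015 + I*√2/78009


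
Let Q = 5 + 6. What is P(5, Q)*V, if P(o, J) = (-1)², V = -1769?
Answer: -1769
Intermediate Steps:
Q = 11
P(o, J) = 1
P(5, Q)*V = 1*(-1769) = -1769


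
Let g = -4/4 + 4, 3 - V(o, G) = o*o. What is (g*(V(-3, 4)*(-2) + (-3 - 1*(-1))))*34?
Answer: 1020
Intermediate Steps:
V(o, G) = 3 - o**2 (V(o, G) = 3 - o*o = 3 - o**2)
g = 3 (g = (1/4)*(-4) + 4 = -1 + 4 = 3)
(g*(V(-3, 4)*(-2) + (-3 - 1*(-1))))*34 = (3*((3 - 1*(-3)**2)*(-2) + (-3 - 1*(-1))))*34 = (3*((3 - 1*9)*(-2) + (-3 + 1)))*34 = (3*((3 - 9)*(-2) - 2))*34 = (3*(-6*(-2) - 2))*34 = (3*(12 - 2))*34 = (3*10)*34 = 30*34 = 1020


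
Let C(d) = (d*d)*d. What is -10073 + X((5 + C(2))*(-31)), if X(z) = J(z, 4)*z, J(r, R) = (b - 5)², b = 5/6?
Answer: -614503/36 ≈ -17070.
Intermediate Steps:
C(d) = d³ (C(d) = d²*d = d³)
b = ⅚ (b = 5*(⅙) = ⅚ ≈ 0.83333)
J(r, R) = 625/36 (J(r, R) = (⅚ - 5)² = (-25/6)² = 625/36)
X(z) = 625*z/36
-10073 + X((5 + C(2))*(-31)) = -10073 + 625*((5 + 2³)*(-31))/36 = -10073 + 625*((5 + 8)*(-31))/36 = -10073 + 625*(13*(-31))/36 = -10073 + (625/36)*(-403) = -10073 - 251875/36 = -614503/36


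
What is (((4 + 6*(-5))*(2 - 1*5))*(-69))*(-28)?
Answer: 150696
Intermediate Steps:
(((4 + 6*(-5))*(2 - 1*5))*(-69))*(-28) = (((4 - 30)*(2 - 5))*(-69))*(-28) = (-26*(-3)*(-69))*(-28) = (78*(-69))*(-28) = -5382*(-28) = 150696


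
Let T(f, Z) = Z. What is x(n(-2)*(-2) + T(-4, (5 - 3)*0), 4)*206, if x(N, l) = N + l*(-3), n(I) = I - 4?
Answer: 0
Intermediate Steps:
n(I) = -4 + I
x(N, l) = N - 3*l
x(n(-2)*(-2) + T(-4, (5 - 3)*0), 4)*206 = (((-4 - 2)*(-2) + (5 - 3)*0) - 3*4)*206 = ((-6*(-2) + 2*0) - 12)*206 = ((12 + 0) - 12)*206 = (12 - 12)*206 = 0*206 = 0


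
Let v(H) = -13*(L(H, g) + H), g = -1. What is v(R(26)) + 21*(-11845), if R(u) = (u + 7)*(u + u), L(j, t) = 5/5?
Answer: -271066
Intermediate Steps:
L(j, t) = 1 (L(j, t) = 5*(⅕) = 1)
R(u) = 2*u*(7 + u) (R(u) = (7 + u)*(2*u) = 2*u*(7 + u))
v(H) = -13 - 13*H (v(H) = -13*(1 + H) = -13 - 13*H)
v(R(26)) + 21*(-11845) = (-13 - 26*26*(7 + 26)) + 21*(-11845) = (-13 - 26*26*33) - 248745 = (-13 - 13*1716) - 248745 = (-13 - 22308) - 248745 = -22321 - 248745 = -271066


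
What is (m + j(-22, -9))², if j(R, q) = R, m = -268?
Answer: 84100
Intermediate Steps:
(m + j(-22, -9))² = (-268 - 22)² = (-290)² = 84100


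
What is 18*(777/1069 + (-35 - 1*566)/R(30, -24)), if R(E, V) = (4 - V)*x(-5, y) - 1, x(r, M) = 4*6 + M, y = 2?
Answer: -1396620/777163 ≈ -1.7971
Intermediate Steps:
x(r, M) = 24 + M
R(E, V) = 103 - 26*V (R(E, V) = (4 - V)*(24 + 2) - 1 = (4 - V)*26 - 1 = (104 - 26*V) - 1 = 103 - 26*V)
18*(777/1069 + (-35 - 1*566)/R(30, -24)) = 18*(777/1069 + (-35 - 1*566)/(103 - 26*(-24))) = 18*(777*(1/1069) + (-35 - 566)/(103 + 624)) = 18*(777/1069 - 601/727) = 18*(-77590/777163) = -1396620/777163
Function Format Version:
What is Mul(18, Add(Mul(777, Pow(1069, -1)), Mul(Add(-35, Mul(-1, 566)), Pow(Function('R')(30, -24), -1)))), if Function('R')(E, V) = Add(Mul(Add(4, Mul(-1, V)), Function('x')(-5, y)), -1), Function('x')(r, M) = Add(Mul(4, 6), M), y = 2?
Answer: Rational(-1396620, 777163) ≈ -1.7971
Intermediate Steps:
Function('x')(r, M) = Add(24, M)
Function('R')(E, V) = Add(103, Mul(-26, V)) (Function('R')(E, V) = Add(Mul(Add(4, Mul(-1, V)), Add(24, 2)), -1) = Add(Mul(Add(4, Mul(-1, V)), 26), -1) = Add(Add(104, Mul(-26, V)), -1) = Add(103, Mul(-26, V)))
Mul(18, Add(Mul(777, Pow(1069, -1)), Mul(Add(-35, Mul(-1, 566)), Pow(Function('R')(30, -24), -1)))) = Mul(18, Add(Mul(777, Pow(1069, -1)), Mul(Add(-35, Mul(-1, 566)), Pow(Add(103, Mul(-26, -24)), -1)))) = Mul(18, Add(Mul(777, Rational(1, 1069)), Mul(Add(-35, -566), Pow(Add(103, 624), -1)))) = Mul(18, Add(Rational(777, 1069), Mul(-601, Pow(727, -1)))) = Mul(18, Add(Rational(777, 1069), Mul(-601, Rational(1, 727)))) = Mul(18, Add(Rational(777, 1069), Rational(-601, 727))) = Mul(18, Rational(-77590, 777163)) = Rational(-1396620, 777163)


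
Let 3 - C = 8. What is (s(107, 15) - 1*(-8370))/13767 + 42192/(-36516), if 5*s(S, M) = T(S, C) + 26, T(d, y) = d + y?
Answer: -114284806/209464905 ≈ -0.54560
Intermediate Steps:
C = -5 (C = 3 - 1*8 = 3 - 8 = -5)
s(S, M) = 21/5 + S/5 (s(S, M) = ((S - 5) + 26)/5 = ((-5 + S) + 26)/5 = (21 + S)/5 = 21/5 + S/5)
(s(107, 15) - 1*(-8370))/13767 + 42192/(-36516) = ((21/5 + (⅕)*107) - 1*(-8370))/13767 + 42192/(-36516) = ((21/5 + 107/5) + 8370)*(1/13767) + 42192*(-1/36516) = (128/5 + 8370)*(1/13767) - 3516/3043 = (41978/5)*(1/13767) - 3516/3043 = 41978/68835 - 3516/3043 = -114284806/209464905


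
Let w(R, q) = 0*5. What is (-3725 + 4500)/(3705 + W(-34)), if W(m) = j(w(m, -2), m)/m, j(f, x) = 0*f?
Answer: 155/741 ≈ 0.20918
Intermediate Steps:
w(R, q) = 0
j(f, x) = 0
W(m) = 0 (W(m) = 0/m = 0)
(-3725 + 4500)/(3705 + W(-34)) = (-3725 + 4500)/(3705 + 0) = 775/3705 = 775*(1/3705) = 155/741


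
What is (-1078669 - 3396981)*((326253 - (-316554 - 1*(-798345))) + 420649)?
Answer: -1186544047150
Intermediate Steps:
(-1078669 - 3396981)*((326253 - (-316554 - 1*(-798345))) + 420649) = -4475650*((326253 - (-316554 + 798345)) + 420649) = -4475650*((326253 - 1*481791) + 420649) = -4475650*((326253 - 481791) + 420649) = -4475650*(-155538 + 420649) = -4475650*265111 = -1186544047150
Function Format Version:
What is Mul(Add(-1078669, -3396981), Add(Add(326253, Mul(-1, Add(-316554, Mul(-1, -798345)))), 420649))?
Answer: -1186544047150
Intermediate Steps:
Mul(Add(-1078669, -3396981), Add(Add(326253, Mul(-1, Add(-316554, Mul(-1, -798345)))), 420649)) = Mul(-4475650, Add(Add(326253, Mul(-1, Add(-316554, 798345))), 420649)) = Mul(-4475650, Add(Add(326253, Mul(-1, 481791)), 420649)) = Mul(-4475650, Add(Add(326253, -481791), 420649)) = Mul(-4475650, Add(-155538, 420649)) = Mul(-4475650, 265111) = -1186544047150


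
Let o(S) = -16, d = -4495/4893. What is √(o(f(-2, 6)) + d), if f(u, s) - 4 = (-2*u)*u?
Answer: I*√405057219/4893 ≈ 4.1132*I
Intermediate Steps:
d = -4495/4893 (d = -4495*1/4893 = -4495/4893 ≈ -0.91866)
f(u, s) = 4 - 2*u² (f(u, s) = 4 + (-2*u)*u = 4 - 2*u²)
√(o(f(-2, 6)) + d) = √(-16 - 4495/4893) = √(-82783/4893) = I*√405057219/4893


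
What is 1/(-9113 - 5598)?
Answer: -1/14711 ≈ -6.7976e-5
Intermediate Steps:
1/(-9113 - 5598) = 1/(-14711) = -1/14711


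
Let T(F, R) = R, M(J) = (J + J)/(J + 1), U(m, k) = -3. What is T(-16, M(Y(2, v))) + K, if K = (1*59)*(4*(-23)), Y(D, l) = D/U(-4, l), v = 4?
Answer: -5432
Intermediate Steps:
Y(D, l) = -D/3 (Y(D, l) = D/(-3) = D*(-⅓) = -D/3)
M(J) = 2*J/(1 + J) (M(J) = (2*J)/(1 + J) = 2*J/(1 + J))
K = -5428 (K = 59*(-92) = -5428)
T(-16, M(Y(2, v))) + K = 2*(-⅓*2)/(1 - ⅓*2) - 5428 = 2*(-⅔)/(1 - ⅔) - 5428 = 2*(-⅔)/(⅓) - 5428 = 2*(-⅔)*3 - 5428 = -4 - 5428 = -5432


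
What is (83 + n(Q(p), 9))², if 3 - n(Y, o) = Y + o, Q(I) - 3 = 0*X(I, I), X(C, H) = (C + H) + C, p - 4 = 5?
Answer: 5476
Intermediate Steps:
p = 9 (p = 4 + 5 = 9)
X(C, H) = H + 2*C
Q(I) = 3 (Q(I) = 3 + 0*(I + 2*I) = 3 + 0*(3*I) = 3 + 0 = 3)
n(Y, o) = 3 - Y - o (n(Y, o) = 3 - (Y + o) = 3 + (-Y - o) = 3 - Y - o)
(83 + n(Q(p), 9))² = (83 + (3 - 1*3 - 1*9))² = (83 + (3 - 3 - 9))² = (83 - 9)² = 74² = 5476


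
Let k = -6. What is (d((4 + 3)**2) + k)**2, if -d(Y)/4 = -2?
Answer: 4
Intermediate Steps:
d(Y) = 8 (d(Y) = -4*(-2) = 8)
(d((4 + 3)**2) + k)**2 = (8 - 6)**2 = 2**2 = 4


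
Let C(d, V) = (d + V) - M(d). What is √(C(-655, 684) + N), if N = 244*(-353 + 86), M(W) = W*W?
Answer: 8*I*√7721 ≈ 702.95*I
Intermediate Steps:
M(W) = W²
C(d, V) = V + d - d² (C(d, V) = (d + V) - d² = (V + d) - d² = V + d - d²)
N = -65148 (N = 244*(-267) = -65148)
√(C(-655, 684) + N) = √((684 - 655 - 1*(-655)²) - 65148) = √((684 - 655 - 1*429025) - 65148) = √((684 - 655 - 429025) - 65148) = √(-428996 - 65148) = √(-494144) = 8*I*√7721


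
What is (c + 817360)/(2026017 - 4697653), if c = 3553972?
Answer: -1092833/667909 ≈ -1.6362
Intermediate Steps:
(c + 817360)/(2026017 - 4697653) = (3553972 + 817360)/(2026017 - 4697653) = 4371332/(-2671636) = 4371332*(-1/2671636) = -1092833/667909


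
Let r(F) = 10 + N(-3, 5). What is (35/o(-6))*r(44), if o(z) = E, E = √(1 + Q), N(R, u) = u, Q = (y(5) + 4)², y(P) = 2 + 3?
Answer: 525*√82/82 ≈ 57.977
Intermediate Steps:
y(P) = 5
Q = 81 (Q = (5 + 4)² = 9² = 81)
r(F) = 15 (r(F) = 10 + 5 = 15)
E = √82 (E = √(1 + 81) = √82 ≈ 9.0554)
o(z) = √82
(35/o(-6))*r(44) = (35/(√82))*15 = (35*(√82/82))*15 = (35*√82/82)*15 = 525*√82/82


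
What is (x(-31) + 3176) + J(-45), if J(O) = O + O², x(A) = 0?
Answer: 5156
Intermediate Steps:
(x(-31) + 3176) + J(-45) = (0 + 3176) - 45*(1 - 45) = 3176 - 45*(-44) = 3176 + 1980 = 5156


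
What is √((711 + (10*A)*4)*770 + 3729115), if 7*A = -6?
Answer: √4250185 ≈ 2061.6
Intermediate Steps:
A = -6/7 (A = (⅐)*(-6) = -6/7 ≈ -0.85714)
√((711 + (10*A)*4)*770 + 3729115) = √((711 + (10*(-6/7))*4)*770 + 3729115) = √((711 - 60/7*4)*770 + 3729115) = √((711 - 240/7)*770 + 3729115) = √((4737/7)*770 + 3729115) = √(521070 + 3729115) = √4250185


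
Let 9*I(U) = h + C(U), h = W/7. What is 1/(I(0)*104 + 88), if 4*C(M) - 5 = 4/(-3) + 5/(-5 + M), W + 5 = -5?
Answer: 189/14968 ≈ 0.012627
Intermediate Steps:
W = -10 (W = -5 - 5 = -10)
C(M) = 11/12 + 5/(4*(-5 + M)) (C(M) = 5/4 + (4/(-3) + 5/(-5 + M))/4 = 5/4 + (4*(-⅓) + 5/(-5 + M))/4 = 5/4 + (-4/3 + 5/(-5 + M))/4 = 5/4 + (-⅓ + 5/(4*(-5 + M))) = 11/12 + 5/(4*(-5 + M)))
h = -10/7 ≈ -1.4286
I(U) = -10/63 + (-40 + 11*U)/(108*(-5 + U)) (I(U) = (-10/7 + (-40 + 11*U)/(12*(-5 + U)))/9 = -10/63 + (-40 + 11*U)/(108*(-5 + U)))
1/(I(0)*104 + 88) = 1/(((320 - 43*0)/(756*(-5 + 0)))*104 + 88) = 1/(((1/756)*(320 + 0)/(-5))*104 + 88) = 1/(((1/756)*(-⅕)*320)*104 + 88) = 1/(-16/189*104 + 88) = 1/(-1664/189 + 88) = 1/(14968/189) = 189/14968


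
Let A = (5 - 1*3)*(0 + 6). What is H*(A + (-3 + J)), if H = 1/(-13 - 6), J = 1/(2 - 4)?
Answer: -17/38 ≈ -0.44737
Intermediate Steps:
J = -½ (J = 1/(-2) = -½ ≈ -0.50000)
H = -1/19 (H = 1/(-19) = -1/19 ≈ -0.052632)
A = 12 (A = (5 - 3)*6 = 2*6 = 12)
H*(A + (-3 + J)) = -(12 + (-3 - ½))/19 = -(12 - 7/2)/19 = -1/19*17/2 = -17/38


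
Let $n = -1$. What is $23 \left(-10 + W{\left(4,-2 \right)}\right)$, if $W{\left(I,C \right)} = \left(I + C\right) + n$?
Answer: $-207$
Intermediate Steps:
$W{\left(I,C \right)} = -1 + C + I$ ($W{\left(I,C \right)} = \left(I + C\right) - 1 = \left(C + I\right) - 1 = -1 + C + I$)
$23 \left(-10 + W{\left(4,-2 \right)}\right) = 23 \left(-10 - -1\right) = 23 \left(-10 + 1\right) = 23 \left(-9\right) = -207$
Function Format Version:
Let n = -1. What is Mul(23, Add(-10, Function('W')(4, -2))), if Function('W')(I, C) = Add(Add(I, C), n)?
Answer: -207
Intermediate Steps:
Function('W')(I, C) = Add(-1, C, I) (Function('W')(I, C) = Add(Add(I, C), -1) = Add(Add(C, I), -1) = Add(-1, C, I))
Mul(23, Add(-10, Function('W')(4, -2))) = Mul(23, Add(-10, Add(-1, -2, 4))) = Mul(23, Add(-10, 1)) = Mul(23, -9) = -207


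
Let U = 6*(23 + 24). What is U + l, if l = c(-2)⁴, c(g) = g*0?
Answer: 282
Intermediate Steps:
c(g) = 0
U = 282 (U = 6*47 = 282)
l = 0 (l = 0⁴ = 0)
U + l = 282 + 0 = 282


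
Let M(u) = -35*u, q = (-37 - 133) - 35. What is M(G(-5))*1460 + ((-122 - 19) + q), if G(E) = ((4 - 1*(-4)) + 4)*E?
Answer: 3065654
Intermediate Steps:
G(E) = 12*E (G(E) = ((4 + 4) + 4)*E = (8 + 4)*E = 12*E)
q = -205 (q = -170 - 35 = -205)
M(G(-5))*1460 + ((-122 - 19) + q) = -420*(-5)*1460 + ((-122 - 19) - 205) = -35*(-60)*1460 + (-141 - 205) = 2100*1460 - 346 = 3066000 - 346 = 3065654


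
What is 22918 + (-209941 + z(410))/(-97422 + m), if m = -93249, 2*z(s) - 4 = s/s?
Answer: 2913338611/127114 ≈ 22919.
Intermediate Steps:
z(s) = 5/2 (z(s) = 2 + (s/s)/2 = 2 + (½)*1 = 2 + ½ = 5/2)
22918 + (-209941 + z(410))/(-97422 + m) = 22918 + (-209941 + 5/2)/(-97422 - 93249) = 22918 - 419877/2/(-190671) = 22918 - 419877/2*(-1/190671) = 22918 + 139959/127114 = 2913338611/127114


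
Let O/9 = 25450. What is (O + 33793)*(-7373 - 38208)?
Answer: -11980646783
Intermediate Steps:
O = 229050 (O = 9*25450 = 229050)
(O + 33793)*(-7373 - 38208) = (229050 + 33793)*(-7373 - 38208) = 262843*(-45581) = -11980646783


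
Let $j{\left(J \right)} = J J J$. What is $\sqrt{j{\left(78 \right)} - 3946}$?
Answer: $\sqrt{470606} \approx 686.01$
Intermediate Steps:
$j{\left(J \right)} = J^{3}$ ($j{\left(J \right)} = J^{2} J = J^{3}$)
$\sqrt{j{\left(78 \right)} - 3946} = \sqrt{78^{3} - 3946} = \sqrt{474552 - 3946} = \sqrt{470606}$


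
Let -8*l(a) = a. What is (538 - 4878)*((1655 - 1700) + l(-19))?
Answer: 369985/2 ≈ 1.8499e+5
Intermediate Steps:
l(a) = -a/8
(538 - 4878)*((1655 - 1700) + l(-19)) = (538 - 4878)*((1655 - 1700) - ⅛*(-19)) = -4340*(-45 + 19/8) = -4340*(-341/8) = 369985/2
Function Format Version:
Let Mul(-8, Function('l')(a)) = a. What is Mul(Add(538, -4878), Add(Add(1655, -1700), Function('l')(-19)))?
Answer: Rational(369985, 2) ≈ 1.8499e+5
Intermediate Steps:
Function('l')(a) = Mul(Rational(-1, 8), a)
Mul(Add(538, -4878), Add(Add(1655, -1700), Function('l')(-19))) = Mul(Add(538, -4878), Add(Add(1655, -1700), Mul(Rational(-1, 8), -19))) = Mul(-4340, Add(-45, Rational(19, 8))) = Mul(-4340, Rational(-341, 8)) = Rational(369985, 2)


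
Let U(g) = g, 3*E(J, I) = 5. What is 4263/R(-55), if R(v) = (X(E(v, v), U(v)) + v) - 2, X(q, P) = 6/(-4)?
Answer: -2842/39 ≈ -72.872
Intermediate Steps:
E(J, I) = 5/3 (E(J, I) = (⅓)*5 = 5/3)
X(q, P) = -3/2 (X(q, P) = 6*(-¼) = -3/2)
R(v) = -7/2 + v (R(v) = (-3/2 + v) - 2 = -7/2 + v)
4263/R(-55) = 4263/(-7/2 - 55) = 4263/(-117/2) = 4263*(-2/117) = -2842/39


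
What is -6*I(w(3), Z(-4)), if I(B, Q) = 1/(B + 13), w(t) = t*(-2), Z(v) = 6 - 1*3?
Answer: -6/7 ≈ -0.85714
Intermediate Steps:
Z(v) = 3 (Z(v) = 6 - 3 = 3)
w(t) = -2*t
I(B, Q) = 1/(13 + B)
-6*I(w(3), Z(-4)) = -6/(13 - 2*3) = -6/(13 - 6) = -6/7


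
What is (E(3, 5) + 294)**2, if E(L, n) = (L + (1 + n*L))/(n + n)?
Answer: 8755681/100 ≈ 87557.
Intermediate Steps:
E(L, n) = (1 + L + L*n)/(2*n) (E(L, n) = (L + (1 + L*n))/((2*n)) = (1 + L + L*n)*(1/(2*n)) = (1 + L + L*n)/(2*n))
(E(3, 5) + 294)**2 = ((1/2)*(1 + 3 + 3*5)/5 + 294)**2 = ((1/2)*(1/5)*(1 + 3 + 15) + 294)**2 = ((1/2)*(1/5)*19 + 294)**2 = (19/10 + 294)**2 = (2959/10)**2 = 8755681/100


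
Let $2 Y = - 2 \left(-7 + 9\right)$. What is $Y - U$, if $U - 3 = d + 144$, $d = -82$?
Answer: $-67$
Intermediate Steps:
$Y = -2$ ($Y = \frac{\left(-2\right) \left(-7 + 9\right)}{2} = \frac{\left(-2\right) 2}{2} = \frac{1}{2} \left(-4\right) = -2$)
$U = 65$ ($U = 3 + \left(-82 + 144\right) = 3 + 62 = 65$)
$Y - U = -2 - 65 = -67$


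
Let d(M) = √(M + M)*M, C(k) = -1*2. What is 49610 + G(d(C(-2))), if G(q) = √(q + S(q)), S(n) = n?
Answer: 49612 - 2*I ≈ 49612.0 - 2.0*I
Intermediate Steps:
C(k) = -2
d(M) = √2*M^(3/2) (d(M) = √(2*M)*M = (√2*√M)*M = √2*M^(3/2))
G(q) = √2*√q (G(q) = √(q + q) = √(2*q) = √2*√q)
49610 + G(d(C(-2))) = 49610 + √2*√(√2*(-2)^(3/2)) = 49610 + √2*√(√2*(-2*I*√2)) = 49610 + √2*√(-4*I) = 49610 + √2*(2*√(-I)) = 49610 + 2*√2*√(-I)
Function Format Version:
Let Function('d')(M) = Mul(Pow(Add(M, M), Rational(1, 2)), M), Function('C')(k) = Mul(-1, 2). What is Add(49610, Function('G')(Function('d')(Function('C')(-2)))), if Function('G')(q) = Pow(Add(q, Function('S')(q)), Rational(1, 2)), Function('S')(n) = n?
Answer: Add(49612, Mul(-2, I)) ≈ Add(49612., Mul(-2.0000, I))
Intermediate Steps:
Function('C')(k) = -2
Function('d')(M) = Mul(Pow(2, Rational(1, 2)), Pow(M, Rational(3, 2))) (Function('d')(M) = Mul(Pow(Mul(2, M), Rational(1, 2)), M) = Mul(Mul(Pow(2, Rational(1, 2)), Pow(M, Rational(1, 2))), M) = Mul(Pow(2, Rational(1, 2)), Pow(M, Rational(3, 2))))
Function('G')(q) = Mul(Pow(2, Rational(1, 2)), Pow(q, Rational(1, 2))) (Function('G')(q) = Pow(Add(q, q), Rational(1, 2)) = Pow(Mul(2, q), Rational(1, 2)) = Mul(Pow(2, Rational(1, 2)), Pow(q, Rational(1, 2))))
Add(49610, Function('G')(Function('d')(Function('C')(-2)))) = Add(49610, Mul(Pow(2, Rational(1, 2)), Pow(Mul(Pow(2, Rational(1, 2)), Pow(-2, Rational(3, 2))), Rational(1, 2)))) = Add(49610, Mul(Pow(2, Rational(1, 2)), Pow(Mul(Pow(2, Rational(1, 2)), Mul(-2, I, Pow(2, Rational(1, 2)))), Rational(1, 2)))) = Add(49610, Mul(Pow(2, Rational(1, 2)), Pow(Mul(-4, I), Rational(1, 2)))) = Add(49610, Mul(Pow(2, Rational(1, 2)), Mul(2, Pow(Mul(-1, I), Rational(1, 2))))) = Add(49610, Mul(2, Pow(2, Rational(1, 2)), Pow(Mul(-1, I), Rational(1, 2))))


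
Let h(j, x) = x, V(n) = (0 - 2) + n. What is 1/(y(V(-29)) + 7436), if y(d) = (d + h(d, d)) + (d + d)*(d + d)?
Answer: 1/11218 ≈ 8.9142e-5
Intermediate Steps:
V(n) = -2 + n
y(d) = 2*d + 4*d² (y(d) = (d + d) + (d + d)*(d + d) = 2*d + (2*d)*(2*d) = 2*d + 4*d²)
1/(y(V(-29)) + 7436) = 1/(2*(-2 - 29)*(1 + 2*(-2 - 29)) + 7436) = 1/(2*(-31)*(1 + 2*(-31)) + 7436) = 1/(2*(-31)*(1 - 62) + 7436) = 1/(2*(-31)*(-61) + 7436) = 1/(3782 + 7436) = 1/11218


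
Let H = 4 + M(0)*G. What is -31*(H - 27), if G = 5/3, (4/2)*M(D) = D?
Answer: 713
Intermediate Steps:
M(D) = D/2
G = 5/3 (G = 5*(⅓) = 5/3 ≈ 1.6667)
H = 4 (H = 4 + ((½)*0)*(5/3) = 4 + 0*(5/3) = 4 + 0 = 4)
-31*(H - 27) = -31*(4 - 27) = -31*(-23) = 713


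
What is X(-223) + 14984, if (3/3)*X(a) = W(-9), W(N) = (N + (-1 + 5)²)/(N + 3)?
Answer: 89897/6 ≈ 14983.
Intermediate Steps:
W(N) = (16 + N)/(3 + N) (W(N) = (N + 4²)/(3 + N) = (N + 16)/(3 + N) = (16 + N)/(3 + N))
X(a) = -7/6 (X(a) = (16 - 9)/(3 - 9) = 7/(-6) = -⅙*7 = -7/6)
X(-223) + 14984 = -7/6 + 14984 = 89897/6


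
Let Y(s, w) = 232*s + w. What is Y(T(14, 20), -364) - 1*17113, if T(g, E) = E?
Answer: -12837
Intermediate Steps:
Y(s, w) = w + 232*s
Y(T(14, 20), -364) - 1*17113 = (-364 + 232*20) - 1*17113 = (-364 + 4640) - 17113 = 4276 - 17113 = -12837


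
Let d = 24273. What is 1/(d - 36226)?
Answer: -1/11953 ≈ -8.3661e-5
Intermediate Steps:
1/(d - 36226) = 1/(24273 - 36226) = 1/(-11953) = -1/11953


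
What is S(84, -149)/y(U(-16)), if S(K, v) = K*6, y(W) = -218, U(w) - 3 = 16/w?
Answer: -252/109 ≈ -2.3119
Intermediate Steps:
U(w) = 3 + 16/w
S(K, v) = 6*K
S(84, -149)/y(U(-16)) = (6*84)/(-218) = 504*(-1/218) = -252/109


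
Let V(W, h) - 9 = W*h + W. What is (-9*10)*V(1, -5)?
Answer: -450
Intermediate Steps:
V(W, h) = 9 + W + W*h (V(W, h) = 9 + (W*h + W) = 9 + (W + W*h) = 9 + W + W*h)
(-9*10)*V(1, -5) = (-9*10)*(9 + 1 + 1*(-5)) = -90*(9 + 1 - 5) = -90*5 = -450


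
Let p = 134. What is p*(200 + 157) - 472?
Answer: 47366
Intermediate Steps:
p*(200 + 157) - 472 = 134*(200 + 157) - 472 = 134*357 - 472 = 47838 - 472 = 47366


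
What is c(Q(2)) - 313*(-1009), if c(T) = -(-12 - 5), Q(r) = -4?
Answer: 315834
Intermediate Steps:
c(T) = 17 (c(T) = -1*(-17) = 17)
c(Q(2)) - 313*(-1009) = 17 - 313*(-1009) = 17 + 315817 = 315834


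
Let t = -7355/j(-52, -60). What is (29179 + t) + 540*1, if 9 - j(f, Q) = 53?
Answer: 1314991/44 ≈ 29886.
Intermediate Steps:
j(f, Q) = -44 (j(f, Q) = 9 - 1*53 = 9 - 53 = -44)
t = 7355/44 (t = -7355/(-44) = -7355*(-1/44) = 7355/44 ≈ 167.16)
(29179 + t) + 540*1 = (29179 + 7355/44) + 540*1 = 1291231/44 + 540 = 1314991/44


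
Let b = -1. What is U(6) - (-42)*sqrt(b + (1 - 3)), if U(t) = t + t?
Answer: 12 + 42*I*sqrt(3) ≈ 12.0 + 72.746*I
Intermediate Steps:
U(t) = 2*t
U(6) - (-42)*sqrt(b + (1 - 3)) = 2*6 - (-42)*sqrt(-1 + (1 - 3)) = 12 - (-42)*sqrt(-1 - 2) = 12 - (-42)*sqrt(-3) = 12 - (-42)*I*sqrt(3) = 12 + 42*I*sqrt(3)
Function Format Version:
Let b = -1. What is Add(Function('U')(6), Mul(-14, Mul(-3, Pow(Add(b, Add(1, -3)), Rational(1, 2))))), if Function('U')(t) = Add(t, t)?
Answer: Add(12, Mul(42, I, Pow(3, Rational(1, 2)))) ≈ Add(12.000, Mul(72.746, I))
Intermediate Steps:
Function('U')(t) = Mul(2, t)
Add(Function('U')(6), Mul(-14, Mul(-3, Pow(Add(b, Add(1, -3)), Rational(1, 2))))) = Add(Mul(2, 6), Mul(-14, Mul(-3, Pow(Add(-1, Add(1, -3)), Rational(1, 2))))) = Add(12, Mul(-14, Mul(-3, Pow(Add(-1, -2), Rational(1, 2))))) = Add(12, Mul(-14, Mul(-3, Pow(-3, Rational(1, 2))))) = Add(12, Mul(-14, Mul(-3, Mul(I, Pow(3, Rational(1, 2)))))) = Add(12, Mul(-14, Mul(-3, I, Pow(3, Rational(1, 2))))) = Add(12, Mul(42, I, Pow(3, Rational(1, 2))))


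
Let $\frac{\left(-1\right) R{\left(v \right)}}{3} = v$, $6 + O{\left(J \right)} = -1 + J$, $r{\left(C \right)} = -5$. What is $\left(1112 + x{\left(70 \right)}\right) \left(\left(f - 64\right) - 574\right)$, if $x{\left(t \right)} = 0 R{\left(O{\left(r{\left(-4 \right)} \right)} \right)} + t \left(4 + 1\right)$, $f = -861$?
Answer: $-2191538$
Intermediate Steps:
$O{\left(J \right)} = -7 + J$ ($O{\left(J \right)} = -6 + \left(-1 + J\right) = -7 + J$)
$R{\left(v \right)} = - 3 v$
$x{\left(t \right)} = 5 t$ ($x{\left(t \right)} = 0 \left(- 3 \left(-7 - 5\right)\right) + t \left(4 + 1\right) = 0 \left(\left(-3\right) \left(-12\right)\right) + t 5 = 0 \cdot 36 + 5 t = 0 + 5 t = 5 t$)
$\left(1112 + x{\left(70 \right)}\right) \left(\left(f - 64\right) - 574\right) = \left(1112 + 5 \cdot 70\right) \left(\left(-861 - 64\right) - 574\right) = \left(1112 + 350\right) \left(-925 - 574\right) = 1462 \left(-1499\right) = -2191538$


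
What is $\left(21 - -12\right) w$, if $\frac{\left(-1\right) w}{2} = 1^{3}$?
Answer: $-66$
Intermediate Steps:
$w = -2$ ($w = - 2 \cdot 1^{3} = \left(-2\right) 1 = -2$)
$\left(21 - -12\right) w = \left(21 - -12\right) \left(-2\right) = \left(21 + 12\right) \left(-2\right) = 33 \left(-2\right) = -66$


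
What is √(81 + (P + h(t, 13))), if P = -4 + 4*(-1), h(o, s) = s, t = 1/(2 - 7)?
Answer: √86 ≈ 9.2736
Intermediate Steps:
t = -⅕ (t = 1/(-5) = -⅕ ≈ -0.20000)
P = -8 (P = -4 - 4 = -8)
√(81 + (P + h(t, 13))) = √(81 + (-8 + 13)) = √(81 + 5) = √86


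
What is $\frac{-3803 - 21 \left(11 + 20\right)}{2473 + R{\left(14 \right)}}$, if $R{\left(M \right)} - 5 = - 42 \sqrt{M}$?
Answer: $- \frac{131393}{72807} - \frac{2227 \sqrt{14}}{72807} \approx -1.9191$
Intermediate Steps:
$R{\left(M \right)} = 5 - 42 \sqrt{M}$
$\frac{-3803 - 21 \left(11 + 20\right)}{2473 + R{\left(14 \right)}} = \frac{-3803 - 21 \left(11 + 20\right)}{2473 + \left(5 - 42 \sqrt{14}\right)} = \frac{-3803 - 651}{2478 - 42 \sqrt{14}} = - \frac{4454}{2478 - 42 \sqrt{14}}$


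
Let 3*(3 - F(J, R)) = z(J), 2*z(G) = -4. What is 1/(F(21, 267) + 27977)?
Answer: 3/83942 ≈ 3.5739e-5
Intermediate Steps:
z(G) = -2 (z(G) = (1/2)*(-4) = -2)
F(J, R) = 11/3 (F(J, R) = 3 - 1/3*(-2) = 3 + 2/3 = 11/3)
1/(F(21, 267) + 27977) = 1/(11/3 + 27977) = 1/(83942/3) = 3/83942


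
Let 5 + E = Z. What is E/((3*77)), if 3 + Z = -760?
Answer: -256/77 ≈ -3.3247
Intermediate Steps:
Z = -763 (Z = -3 - 760 = -763)
E = -768 (E = -5 - 763 = -768)
E/((3*77)) = -768/(3*77) = -768/231 = -768*1/231 = -256/77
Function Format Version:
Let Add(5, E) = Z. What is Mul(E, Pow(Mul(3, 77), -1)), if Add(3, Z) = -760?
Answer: Rational(-256, 77) ≈ -3.3247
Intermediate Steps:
Z = -763 (Z = Add(-3, -760) = -763)
E = -768 (E = Add(-5, -763) = -768)
Mul(E, Pow(Mul(3, 77), -1)) = Mul(-768, Pow(Mul(3, 77), -1)) = Mul(-768, Pow(231, -1)) = Mul(-768, Rational(1, 231)) = Rational(-256, 77)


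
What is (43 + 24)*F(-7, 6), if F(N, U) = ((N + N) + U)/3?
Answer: -536/3 ≈ -178.67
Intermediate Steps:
F(N, U) = U/3 + 2*N/3 (F(N, U) = (2*N + U)*(1/3) = (U + 2*N)*(1/3) = U/3 + 2*N/3)
(43 + 24)*F(-7, 6) = (43 + 24)*((1/3)*6 + (2/3)*(-7)) = 67*(2 - 14/3) = 67*(-8/3) = -536/3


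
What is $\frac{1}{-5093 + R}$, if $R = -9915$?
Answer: $- \frac{1}{15008} \approx -6.6631 \cdot 10^{-5}$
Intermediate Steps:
$\frac{1}{-5093 + R} = \frac{1}{-5093 - 9915} = \frac{1}{-15008} = - \frac{1}{15008}$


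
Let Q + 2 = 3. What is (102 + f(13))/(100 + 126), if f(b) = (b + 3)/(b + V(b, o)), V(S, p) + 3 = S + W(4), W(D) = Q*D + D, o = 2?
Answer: 1589/3503 ≈ 0.45361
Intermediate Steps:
Q = 1 (Q = -2 + 3 = 1)
W(D) = 2*D (W(D) = 1*D + D = D + D = 2*D)
V(S, p) = 5 + S (V(S, p) = -3 + (S + 2*4) = -3 + (S + 8) = -3 + (8 + S) = 5 + S)
f(b) = (3 + b)/(5 + 2*b) (f(b) = (b + 3)/(b + (5 + b)) = (3 + b)/(5 + 2*b))
(102 + f(13))/(100 + 126) = (102 + (3 + 13)/(5 + 2*13))/(100 + 126) = (102 + 16/(5 + 26))/226 = (102 + 16/31)*(1/226) = (3178/31)*(1/226) = 1589/3503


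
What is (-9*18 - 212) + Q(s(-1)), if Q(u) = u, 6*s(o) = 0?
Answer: -374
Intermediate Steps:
s(o) = 0 (s(o) = (⅙)*0 = 0)
(-9*18 - 212) + Q(s(-1)) = (-9*18 - 212) + 0 = (-162 - 212) + 0 = -374 + 0 = -374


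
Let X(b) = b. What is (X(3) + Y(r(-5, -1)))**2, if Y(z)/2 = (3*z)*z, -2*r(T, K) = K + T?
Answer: 3249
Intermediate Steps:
r(T, K) = -K/2 - T/2 (r(T, K) = -(K + T)/2 = -K/2 - T/2)
Y(z) = 6*z**2 (Y(z) = 2*((3*z)*z) = 2*(3*z**2) = 6*z**2)
(X(3) + Y(r(-5, -1)))**2 = (3 + 6*(-1/2*(-1) - 1/2*(-5))**2)**2 = (3 + 6*(1/2 + 5/2)**2)**2 = (3 + 6*3**2)**2 = (3 + 6*9)**2 = (3 + 54)**2 = 57**2 = 3249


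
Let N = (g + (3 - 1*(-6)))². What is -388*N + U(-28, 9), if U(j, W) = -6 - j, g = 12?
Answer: -171086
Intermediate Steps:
N = 441 (N = (12 + (3 - 1*(-6)))² = (12 + (3 + 6))² = (12 + 9)² = 21² = 441)
-388*N + U(-28, 9) = -388*441 + (-6 - 1*(-28)) = -171108 + (-6 + 28) = -171108 + 22 = -171086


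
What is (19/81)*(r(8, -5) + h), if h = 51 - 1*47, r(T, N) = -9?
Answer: -95/81 ≈ -1.1728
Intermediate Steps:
h = 4 (h = 51 - 47 = 4)
(19/81)*(r(8, -5) + h) = (19/81)*(-9 + 4) = (19*(1/81))*(-5) = (19/81)*(-5) = -95/81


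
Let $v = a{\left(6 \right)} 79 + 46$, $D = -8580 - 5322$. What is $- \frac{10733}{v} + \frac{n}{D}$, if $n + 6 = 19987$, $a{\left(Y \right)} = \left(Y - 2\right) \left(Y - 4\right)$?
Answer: $- \frac{13563107}{785463} \approx -17.268$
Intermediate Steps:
$a{\left(Y \right)} = \left(-4 + Y\right) \left(-2 + Y\right)$ ($a{\left(Y \right)} = \left(-2 + Y\right) \left(-4 + Y\right) = \left(-4 + Y\right) \left(-2 + Y\right)$)
$n = 19981$ ($n = -6 + 19987 = 19981$)
$D = -13902$ ($D = -8580 - 5322 = -13902$)
$v = 678$ ($v = \left(8 + 6^{2} - 36\right) 79 + 46 = \left(8 + 36 - 36\right) 79 + 46 = 8 \cdot 79 + 46 = 632 + 46 = 678$)
$- \frac{10733}{v} + \frac{n}{D} = - \frac{10733}{678} + \frac{19981}{-13902} = \left(-10733\right) \frac{1}{678} + 19981 \left(- \frac{1}{13902}\right) = - \frac{10733}{678} - \frac{19981}{13902} = - \frac{13563107}{785463}$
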